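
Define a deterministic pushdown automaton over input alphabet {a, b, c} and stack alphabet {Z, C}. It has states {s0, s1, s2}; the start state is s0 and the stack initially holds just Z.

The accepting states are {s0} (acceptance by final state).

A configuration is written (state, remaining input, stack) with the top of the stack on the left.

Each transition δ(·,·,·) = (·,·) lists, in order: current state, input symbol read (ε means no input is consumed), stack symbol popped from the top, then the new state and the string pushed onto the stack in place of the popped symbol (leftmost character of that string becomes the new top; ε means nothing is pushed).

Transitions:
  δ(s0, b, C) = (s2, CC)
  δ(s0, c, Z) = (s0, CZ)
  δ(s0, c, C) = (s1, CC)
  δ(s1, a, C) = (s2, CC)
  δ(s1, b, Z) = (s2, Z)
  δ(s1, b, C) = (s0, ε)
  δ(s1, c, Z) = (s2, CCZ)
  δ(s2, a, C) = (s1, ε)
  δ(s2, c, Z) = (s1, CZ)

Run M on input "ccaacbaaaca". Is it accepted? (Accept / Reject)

Reject

(s0, ccaacbaaaca, Z) ⊢ (s0, caacbaaaca, CZ) ⊢ (s1, aacbaaaca, CCZ) ⊢ (s2, acbaaaca, CCCZ) ⊢ (s1, cbaaaca, CCZ)
No transition applies at (s1, cbaaaca, CCZ); input not fully consumed.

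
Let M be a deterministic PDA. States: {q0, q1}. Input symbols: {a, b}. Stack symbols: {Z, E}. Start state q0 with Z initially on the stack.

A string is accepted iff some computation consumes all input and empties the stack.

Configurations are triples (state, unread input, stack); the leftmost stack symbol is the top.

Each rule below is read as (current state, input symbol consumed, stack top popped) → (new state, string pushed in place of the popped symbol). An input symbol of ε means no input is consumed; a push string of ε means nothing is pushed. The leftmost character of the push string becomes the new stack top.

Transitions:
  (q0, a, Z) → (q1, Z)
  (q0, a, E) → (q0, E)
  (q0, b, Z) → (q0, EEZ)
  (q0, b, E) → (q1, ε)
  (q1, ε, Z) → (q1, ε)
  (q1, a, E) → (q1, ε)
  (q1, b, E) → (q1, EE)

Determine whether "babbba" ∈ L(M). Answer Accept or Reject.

(q0, babbba, Z) ⊢ (q0, abbba, EEZ) ⊢ (q0, bbba, EEZ) ⊢ (q1, bba, EZ) ⊢ (q1, ba, EEZ) ⊢ (q1, a, EEEZ) ⊢ (q1, ε, EEZ)
All input consumed; stack is EEZ, not empty, and no further ε-move applies.

Reject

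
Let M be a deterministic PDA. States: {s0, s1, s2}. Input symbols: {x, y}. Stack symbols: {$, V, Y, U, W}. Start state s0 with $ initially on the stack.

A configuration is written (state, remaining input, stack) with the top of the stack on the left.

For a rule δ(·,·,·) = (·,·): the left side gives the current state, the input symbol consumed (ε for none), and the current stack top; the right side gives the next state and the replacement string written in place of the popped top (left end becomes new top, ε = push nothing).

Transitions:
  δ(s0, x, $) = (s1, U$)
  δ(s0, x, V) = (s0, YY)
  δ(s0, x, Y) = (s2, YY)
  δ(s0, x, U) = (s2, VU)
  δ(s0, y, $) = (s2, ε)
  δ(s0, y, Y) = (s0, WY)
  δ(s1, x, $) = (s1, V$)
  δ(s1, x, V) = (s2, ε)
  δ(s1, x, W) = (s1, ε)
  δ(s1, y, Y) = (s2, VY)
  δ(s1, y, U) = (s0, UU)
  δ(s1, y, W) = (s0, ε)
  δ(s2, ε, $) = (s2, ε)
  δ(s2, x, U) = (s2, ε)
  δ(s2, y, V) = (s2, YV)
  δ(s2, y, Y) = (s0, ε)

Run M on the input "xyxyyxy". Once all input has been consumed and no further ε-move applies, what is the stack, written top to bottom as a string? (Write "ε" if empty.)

WYYUU$

(s0, xyxyyxy, $)
  read x, top $: go to s1, push U$ → (s1, yxyyxy, U$)
  read y, top U: go to s0, push UU → (s0, xyyxy, UU$)
  read x, top U: go to s2, push VU → (s2, yyxy, VUU$)
  read y, top V: go to s2, push YV → (s2, yxy, YVUU$)
  read y, top Y: go to s0, push ε → (s0, xy, VUU$)
  read x, top V: go to s0, push YY → (s0, y, YYUU$)
  read y, top Y: go to s0, push WY → (s0, ε, WYYUU$)
All input consumed in state s0 with stack WYYUU$.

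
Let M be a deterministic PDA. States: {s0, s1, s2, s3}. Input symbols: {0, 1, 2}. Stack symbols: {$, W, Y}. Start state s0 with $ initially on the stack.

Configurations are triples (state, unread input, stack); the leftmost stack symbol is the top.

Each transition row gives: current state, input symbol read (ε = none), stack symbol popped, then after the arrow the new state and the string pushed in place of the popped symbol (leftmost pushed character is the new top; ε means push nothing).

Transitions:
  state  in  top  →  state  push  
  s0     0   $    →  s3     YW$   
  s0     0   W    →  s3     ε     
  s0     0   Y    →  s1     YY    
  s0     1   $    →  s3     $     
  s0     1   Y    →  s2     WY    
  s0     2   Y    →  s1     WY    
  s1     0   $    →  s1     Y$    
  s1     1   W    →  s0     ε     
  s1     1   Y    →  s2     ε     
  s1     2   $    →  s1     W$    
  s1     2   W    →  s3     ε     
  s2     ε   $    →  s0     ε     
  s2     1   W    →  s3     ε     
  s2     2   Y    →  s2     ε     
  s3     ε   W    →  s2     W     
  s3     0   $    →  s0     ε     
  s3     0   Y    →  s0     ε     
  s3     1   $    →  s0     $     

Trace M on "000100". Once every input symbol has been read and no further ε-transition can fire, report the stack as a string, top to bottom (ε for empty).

(s0, 000100, $)
  read 0, top $: go to s3, push YW$ → (s3, 00100, YW$)
  read 0, top Y: go to s0, push ε → (s0, 0100, W$)
  read 0, top W: go to s3, push ε → (s3, 100, $)
  read 1, top $: go to s0, push $ → (s0, 00, $)
  read 0, top $: go to s3, push YW$ → (s3, 0, YW$)
  read 0, top Y: go to s0, push ε → (s0, ε, W$)
All input consumed in state s0 with stack W$.

W$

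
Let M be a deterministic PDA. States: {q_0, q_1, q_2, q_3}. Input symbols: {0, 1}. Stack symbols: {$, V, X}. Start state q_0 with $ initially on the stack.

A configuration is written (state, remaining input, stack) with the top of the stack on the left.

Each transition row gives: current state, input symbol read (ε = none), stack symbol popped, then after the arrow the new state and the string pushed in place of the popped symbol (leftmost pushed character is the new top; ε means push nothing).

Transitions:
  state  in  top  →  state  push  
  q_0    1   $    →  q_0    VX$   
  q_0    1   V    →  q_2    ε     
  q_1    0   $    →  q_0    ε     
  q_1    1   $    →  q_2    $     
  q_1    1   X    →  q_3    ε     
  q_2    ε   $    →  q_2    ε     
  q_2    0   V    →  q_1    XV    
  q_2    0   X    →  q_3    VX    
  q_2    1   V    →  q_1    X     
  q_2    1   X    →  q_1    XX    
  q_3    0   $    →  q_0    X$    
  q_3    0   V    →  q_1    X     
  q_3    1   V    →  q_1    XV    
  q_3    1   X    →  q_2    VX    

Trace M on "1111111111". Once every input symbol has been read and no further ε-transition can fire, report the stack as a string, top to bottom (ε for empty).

(q_0, 1111111111, $)
  read 1, top $: go to q_0, push VX$ → (q_0, 111111111, VX$)
  read 1, top V: go to q_2, push ε → (q_2, 11111111, X$)
  read 1, top X: go to q_1, push XX → (q_1, 1111111, XX$)
  read 1, top X: go to q_3, push ε → (q_3, 111111, X$)
  read 1, top X: go to q_2, push VX → (q_2, 11111, VX$)
  read 1, top V: go to q_1, push X → (q_1, 1111, XX$)
  read 1, top X: go to q_3, push ε → (q_3, 111, X$)
  read 1, top X: go to q_2, push VX → (q_2, 11, VX$)
  read 1, top V: go to q_1, push X → (q_1, 1, XX$)
  read 1, top X: go to q_3, push ε → (q_3, ε, X$)
All input consumed in state q_3 with stack X$.

X$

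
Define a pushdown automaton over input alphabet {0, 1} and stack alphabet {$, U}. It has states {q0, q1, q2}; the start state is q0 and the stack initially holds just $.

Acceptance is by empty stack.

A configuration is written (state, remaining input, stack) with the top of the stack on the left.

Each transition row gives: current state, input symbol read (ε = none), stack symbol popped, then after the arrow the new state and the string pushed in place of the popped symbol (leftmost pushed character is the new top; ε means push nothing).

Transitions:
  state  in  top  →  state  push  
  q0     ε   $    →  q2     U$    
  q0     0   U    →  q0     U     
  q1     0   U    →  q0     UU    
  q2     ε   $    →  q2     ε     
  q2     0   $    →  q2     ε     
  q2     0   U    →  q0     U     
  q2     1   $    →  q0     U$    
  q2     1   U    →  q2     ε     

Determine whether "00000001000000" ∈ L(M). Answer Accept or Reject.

No computation consumes all input and empties the stack.

Reject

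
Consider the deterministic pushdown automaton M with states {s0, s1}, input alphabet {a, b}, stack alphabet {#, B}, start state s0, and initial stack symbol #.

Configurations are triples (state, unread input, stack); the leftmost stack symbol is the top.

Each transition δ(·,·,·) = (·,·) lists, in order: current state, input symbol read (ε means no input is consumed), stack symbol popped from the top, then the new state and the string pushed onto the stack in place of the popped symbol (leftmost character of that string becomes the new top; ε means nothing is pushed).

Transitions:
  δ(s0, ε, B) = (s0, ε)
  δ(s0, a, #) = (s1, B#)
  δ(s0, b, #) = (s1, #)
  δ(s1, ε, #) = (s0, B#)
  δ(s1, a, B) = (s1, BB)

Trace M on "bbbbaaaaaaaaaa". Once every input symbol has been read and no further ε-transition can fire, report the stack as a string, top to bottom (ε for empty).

BBBBBBBBBB#

(s0, bbbbaaaaaaaaaa, #) ⊢ (s1, bbbaaaaaaaaaa, #) ⊢ (s0, bbbaaaaaaaaaa, B#) ⊢ (s0, bbbaaaaaaaaaa, #) ⊢ (s1, bbaaaaaaaaaa, #) ⊢ (s0, bbaaaaaaaaaa, B#) ⊢ (s0, bbaaaaaaaaaa, #) ⊢ (s1, baaaaaaaaaa, #) ⊢ (s0, baaaaaaaaaa, B#) ⊢ (s0, baaaaaaaaaa, #) ⊢ (s1, aaaaaaaaaa, #) ⊢ (s0, aaaaaaaaaa, B#) ⊢ (s0, aaaaaaaaaa, #) ⊢ (s1, aaaaaaaaa, B#) ⊢ (s1, aaaaaaaa, BB#) ⊢ (s1, aaaaaaa, BBB#) ⊢ (s1, aaaaaa, BBBB#) ⊢ (s1, aaaaa, BBBBB#) ⊢ (s1, aaaa, BBBBBB#) ⊢ (s1, aaa, BBBBBBB#) ⊢ (s1, aa, BBBBBBBB#) ⊢ (s1, a, BBBBBBBBB#) ⊢ (s1, ε, BBBBBBBBBB#)
All input consumed in state s1 with stack BBBBBBBBBB#.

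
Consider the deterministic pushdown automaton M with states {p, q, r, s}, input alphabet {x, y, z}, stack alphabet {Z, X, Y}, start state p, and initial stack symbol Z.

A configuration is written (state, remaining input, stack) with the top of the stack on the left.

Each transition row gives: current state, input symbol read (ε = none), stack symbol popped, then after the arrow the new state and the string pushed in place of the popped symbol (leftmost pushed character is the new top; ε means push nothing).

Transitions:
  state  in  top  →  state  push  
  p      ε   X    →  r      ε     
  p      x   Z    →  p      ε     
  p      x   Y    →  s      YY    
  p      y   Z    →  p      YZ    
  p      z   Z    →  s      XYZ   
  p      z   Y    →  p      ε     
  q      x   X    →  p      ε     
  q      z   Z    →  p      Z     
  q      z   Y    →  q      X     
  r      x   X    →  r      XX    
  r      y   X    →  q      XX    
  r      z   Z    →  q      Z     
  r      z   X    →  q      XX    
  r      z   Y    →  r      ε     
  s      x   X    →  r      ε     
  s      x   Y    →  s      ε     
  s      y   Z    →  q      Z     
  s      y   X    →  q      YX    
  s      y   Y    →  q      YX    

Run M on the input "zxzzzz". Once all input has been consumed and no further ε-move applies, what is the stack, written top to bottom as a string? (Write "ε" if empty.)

(p, zxzzzz, Z)
  read z, top Z: go to s, push XYZ → (s, xzzzz, XYZ)
  read x, top X: go to r, push ε → (r, zzzz, YZ)
  read z, top Y: go to r, push ε → (r, zzz, Z)
  read z, top Z: go to q, push Z → (q, zz, Z)
  read z, top Z: go to p, push Z → (p, z, Z)
  read z, top Z: go to s, push XYZ → (s, ε, XYZ)
All input consumed in state s with stack XYZ.

XYZ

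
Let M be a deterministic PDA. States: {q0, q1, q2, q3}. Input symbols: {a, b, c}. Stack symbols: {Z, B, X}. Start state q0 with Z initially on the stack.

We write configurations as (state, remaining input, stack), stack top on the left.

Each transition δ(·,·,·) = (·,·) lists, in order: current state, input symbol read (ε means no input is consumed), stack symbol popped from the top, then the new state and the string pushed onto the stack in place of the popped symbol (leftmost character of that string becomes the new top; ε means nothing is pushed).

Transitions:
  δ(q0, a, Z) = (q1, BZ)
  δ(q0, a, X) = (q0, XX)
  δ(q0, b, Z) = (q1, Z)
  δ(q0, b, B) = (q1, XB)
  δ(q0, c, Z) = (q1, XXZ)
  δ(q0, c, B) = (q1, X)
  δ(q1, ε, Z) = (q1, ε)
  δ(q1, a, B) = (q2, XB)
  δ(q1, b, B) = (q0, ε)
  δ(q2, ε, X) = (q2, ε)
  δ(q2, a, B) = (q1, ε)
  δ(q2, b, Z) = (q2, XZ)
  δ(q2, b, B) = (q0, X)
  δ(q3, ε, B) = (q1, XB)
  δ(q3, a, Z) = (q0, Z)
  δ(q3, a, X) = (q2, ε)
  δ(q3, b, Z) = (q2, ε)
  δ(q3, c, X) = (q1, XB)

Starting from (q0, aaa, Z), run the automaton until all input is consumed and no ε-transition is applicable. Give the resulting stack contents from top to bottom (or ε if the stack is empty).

(q0, aaa, Z)
  read a, top Z: go to q1, push BZ → (q1, aa, BZ)
  read a, top B: go to q2, push XB → (q2, a, XBZ)
  ε-move, top X: go to q2, push ε → (q2, a, BZ)
  read a, top B: go to q1, push ε → (q1, ε, Z)
  ε-move, top Z: go to q1, push ε → (q1, ε, ε)
All input consumed in state q1 with stack ε.

ε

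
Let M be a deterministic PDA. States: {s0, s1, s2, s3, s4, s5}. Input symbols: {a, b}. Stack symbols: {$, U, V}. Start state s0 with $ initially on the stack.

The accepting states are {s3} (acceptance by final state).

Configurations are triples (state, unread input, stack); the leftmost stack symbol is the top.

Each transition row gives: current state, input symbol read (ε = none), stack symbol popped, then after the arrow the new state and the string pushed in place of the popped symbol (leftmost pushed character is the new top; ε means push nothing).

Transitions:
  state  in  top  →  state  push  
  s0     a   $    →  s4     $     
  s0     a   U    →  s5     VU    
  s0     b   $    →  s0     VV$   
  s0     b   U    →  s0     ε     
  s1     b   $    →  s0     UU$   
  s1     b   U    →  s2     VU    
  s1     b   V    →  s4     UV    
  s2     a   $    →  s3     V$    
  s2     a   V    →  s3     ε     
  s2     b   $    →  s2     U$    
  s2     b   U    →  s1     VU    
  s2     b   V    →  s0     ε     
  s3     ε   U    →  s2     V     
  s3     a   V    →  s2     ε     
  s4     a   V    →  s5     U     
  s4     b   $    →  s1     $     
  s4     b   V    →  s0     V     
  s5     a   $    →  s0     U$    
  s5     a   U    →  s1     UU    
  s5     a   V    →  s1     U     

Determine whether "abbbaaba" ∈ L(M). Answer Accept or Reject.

(s0, abbbaaba, $)
  read a, top $: go to s4, push $ → (s4, bbbaaba, $)
  read b, top $: go to s1, push $ → (s1, bbaaba, $)
  read b, top $: go to s0, push UU$ → (s0, baaba, UU$)
  read b, top U: go to s0, push ε → (s0, aaba, U$)
  read a, top U: go to s5, push VU → (s5, aba, VU$)
  read a, top V: go to s1, push U → (s1, ba, UU$)
  read b, top U: go to s2, push VU → (s2, a, VUU$)
  read a, top V: go to s3, push ε → (s3, ε, UU$)
All input consumed; state s3 ∈ F.

Accept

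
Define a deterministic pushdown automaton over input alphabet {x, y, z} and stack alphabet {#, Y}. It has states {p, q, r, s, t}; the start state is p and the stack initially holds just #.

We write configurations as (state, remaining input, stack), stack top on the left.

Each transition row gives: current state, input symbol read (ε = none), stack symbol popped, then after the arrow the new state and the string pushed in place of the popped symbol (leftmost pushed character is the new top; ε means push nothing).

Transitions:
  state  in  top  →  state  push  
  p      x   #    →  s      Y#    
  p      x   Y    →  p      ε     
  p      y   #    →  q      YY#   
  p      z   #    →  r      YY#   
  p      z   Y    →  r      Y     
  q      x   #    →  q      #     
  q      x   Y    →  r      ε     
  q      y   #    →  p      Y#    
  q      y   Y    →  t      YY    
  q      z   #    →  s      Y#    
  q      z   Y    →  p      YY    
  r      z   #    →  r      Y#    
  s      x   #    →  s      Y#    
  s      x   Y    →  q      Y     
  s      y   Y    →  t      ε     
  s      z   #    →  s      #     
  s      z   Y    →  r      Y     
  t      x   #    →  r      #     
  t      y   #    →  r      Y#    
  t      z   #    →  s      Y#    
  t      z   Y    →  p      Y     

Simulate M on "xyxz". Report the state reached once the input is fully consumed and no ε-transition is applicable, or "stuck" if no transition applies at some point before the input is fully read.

(p, xyxz, #)
  read x, top #: go to s, push Y# → (s, yxz, Y#)
  read y, top Y: go to t, push ε → (t, xz, #)
  read x, top #: go to r, push # → (r, z, #)
  read z, top #: go to r, push Y# → (r, ε, Y#)
All input consumed; M is in state r.

r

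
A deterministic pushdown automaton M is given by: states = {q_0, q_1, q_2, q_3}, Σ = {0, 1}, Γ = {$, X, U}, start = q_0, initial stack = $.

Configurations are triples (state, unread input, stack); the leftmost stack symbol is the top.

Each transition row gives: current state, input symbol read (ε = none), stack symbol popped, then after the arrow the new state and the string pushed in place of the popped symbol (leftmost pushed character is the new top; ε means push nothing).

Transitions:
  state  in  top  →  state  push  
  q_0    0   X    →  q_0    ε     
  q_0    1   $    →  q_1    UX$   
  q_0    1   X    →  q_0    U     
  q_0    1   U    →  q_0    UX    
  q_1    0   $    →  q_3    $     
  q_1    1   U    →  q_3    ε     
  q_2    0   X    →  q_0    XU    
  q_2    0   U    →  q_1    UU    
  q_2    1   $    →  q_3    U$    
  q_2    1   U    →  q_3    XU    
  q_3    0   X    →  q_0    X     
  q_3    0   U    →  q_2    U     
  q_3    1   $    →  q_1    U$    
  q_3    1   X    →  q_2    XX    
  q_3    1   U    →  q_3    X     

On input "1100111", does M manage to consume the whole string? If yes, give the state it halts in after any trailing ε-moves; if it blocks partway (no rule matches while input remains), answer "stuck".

(q_0, 1100111, $) ⊢ (q_1, 100111, UX$) ⊢ (q_3, 00111, X$) ⊢ (q_0, 0111, X$) ⊢ (q_0, 111, $) ⊢ (q_1, 11, UX$) ⊢ (q_3, 1, X$) ⊢ (q_2, ε, XX$)
All input consumed; M is in state q_2.

q_2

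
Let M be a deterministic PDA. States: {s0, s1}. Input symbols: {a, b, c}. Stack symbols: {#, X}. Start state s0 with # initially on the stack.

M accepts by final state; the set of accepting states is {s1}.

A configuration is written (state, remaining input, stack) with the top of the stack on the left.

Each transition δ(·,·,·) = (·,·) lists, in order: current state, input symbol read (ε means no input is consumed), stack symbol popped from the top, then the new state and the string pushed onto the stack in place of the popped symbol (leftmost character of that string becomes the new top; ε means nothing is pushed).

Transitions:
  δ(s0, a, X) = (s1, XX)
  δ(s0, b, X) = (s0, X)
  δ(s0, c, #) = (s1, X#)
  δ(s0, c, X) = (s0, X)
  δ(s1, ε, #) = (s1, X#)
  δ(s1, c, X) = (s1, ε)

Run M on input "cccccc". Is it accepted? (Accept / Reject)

(s0, cccccc, #)
  read c, top #: go to s1, push X# → (s1, ccccc, X#)
  read c, top X: go to s1, push ε → (s1, cccc, #)
  ε-move, top #: go to s1, push X# → (s1, cccc, X#)
  read c, top X: go to s1, push ε → (s1, ccc, #)
  ε-move, top #: go to s1, push X# → (s1, ccc, X#)
  read c, top X: go to s1, push ε → (s1, cc, #)
  ε-move, top #: go to s1, push X# → (s1, cc, X#)
  read c, top X: go to s1, push ε → (s1, c, #)
  ε-move, top #: go to s1, push X# → (s1, c, X#)
  read c, top X: go to s1, push ε → (s1, ε, #)
All input consumed; state s1 ∈ F.

Accept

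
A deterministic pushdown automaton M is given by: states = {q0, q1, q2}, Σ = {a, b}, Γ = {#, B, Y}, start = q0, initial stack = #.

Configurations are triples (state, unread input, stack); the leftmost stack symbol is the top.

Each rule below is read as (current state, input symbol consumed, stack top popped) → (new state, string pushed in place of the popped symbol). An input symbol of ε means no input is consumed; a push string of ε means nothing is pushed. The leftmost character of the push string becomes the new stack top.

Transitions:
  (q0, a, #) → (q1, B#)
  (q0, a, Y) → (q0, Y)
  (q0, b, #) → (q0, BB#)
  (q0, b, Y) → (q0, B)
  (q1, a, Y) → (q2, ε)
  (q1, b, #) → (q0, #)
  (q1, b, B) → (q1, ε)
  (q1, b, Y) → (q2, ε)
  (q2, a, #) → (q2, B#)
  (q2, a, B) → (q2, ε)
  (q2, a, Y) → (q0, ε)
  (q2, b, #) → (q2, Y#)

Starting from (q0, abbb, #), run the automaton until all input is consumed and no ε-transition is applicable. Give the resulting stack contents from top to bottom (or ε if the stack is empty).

(q0, abbb, #)
  read a, top #: go to q1, push B# → (q1, bbb, B#)
  read b, top B: go to q1, push ε → (q1, bb, #)
  read b, top #: go to q0, push # → (q0, b, #)
  read b, top #: go to q0, push BB# → (q0, ε, BB#)
All input consumed in state q0 with stack BB#.

BB#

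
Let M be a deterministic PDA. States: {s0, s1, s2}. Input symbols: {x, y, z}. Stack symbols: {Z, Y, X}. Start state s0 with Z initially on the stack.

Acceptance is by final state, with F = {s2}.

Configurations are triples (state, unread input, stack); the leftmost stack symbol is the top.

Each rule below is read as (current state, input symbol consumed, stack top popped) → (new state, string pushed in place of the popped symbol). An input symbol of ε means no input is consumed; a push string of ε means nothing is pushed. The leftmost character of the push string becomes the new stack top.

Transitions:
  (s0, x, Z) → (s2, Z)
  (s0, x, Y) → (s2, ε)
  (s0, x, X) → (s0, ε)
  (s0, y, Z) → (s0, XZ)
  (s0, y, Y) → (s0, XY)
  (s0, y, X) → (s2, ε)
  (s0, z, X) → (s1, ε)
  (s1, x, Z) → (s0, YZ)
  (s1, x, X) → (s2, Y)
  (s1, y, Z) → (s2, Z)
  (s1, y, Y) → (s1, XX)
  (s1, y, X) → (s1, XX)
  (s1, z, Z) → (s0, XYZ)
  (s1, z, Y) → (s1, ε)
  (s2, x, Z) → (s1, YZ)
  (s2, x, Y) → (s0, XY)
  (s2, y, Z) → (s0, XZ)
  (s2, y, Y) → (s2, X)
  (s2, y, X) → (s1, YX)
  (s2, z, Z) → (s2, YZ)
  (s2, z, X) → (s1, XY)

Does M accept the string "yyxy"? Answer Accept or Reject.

(s0, yyxy, Z)
  read y, top Z: go to s0, push XZ → (s0, yxy, XZ)
  read y, top X: go to s2, push ε → (s2, xy, Z)
  read x, top Z: go to s1, push YZ → (s1, y, YZ)
  read y, top Y: go to s1, push XX → (s1, ε, XXZ)
All input consumed; state s1 ∉ F and no further ε-move applies.

Reject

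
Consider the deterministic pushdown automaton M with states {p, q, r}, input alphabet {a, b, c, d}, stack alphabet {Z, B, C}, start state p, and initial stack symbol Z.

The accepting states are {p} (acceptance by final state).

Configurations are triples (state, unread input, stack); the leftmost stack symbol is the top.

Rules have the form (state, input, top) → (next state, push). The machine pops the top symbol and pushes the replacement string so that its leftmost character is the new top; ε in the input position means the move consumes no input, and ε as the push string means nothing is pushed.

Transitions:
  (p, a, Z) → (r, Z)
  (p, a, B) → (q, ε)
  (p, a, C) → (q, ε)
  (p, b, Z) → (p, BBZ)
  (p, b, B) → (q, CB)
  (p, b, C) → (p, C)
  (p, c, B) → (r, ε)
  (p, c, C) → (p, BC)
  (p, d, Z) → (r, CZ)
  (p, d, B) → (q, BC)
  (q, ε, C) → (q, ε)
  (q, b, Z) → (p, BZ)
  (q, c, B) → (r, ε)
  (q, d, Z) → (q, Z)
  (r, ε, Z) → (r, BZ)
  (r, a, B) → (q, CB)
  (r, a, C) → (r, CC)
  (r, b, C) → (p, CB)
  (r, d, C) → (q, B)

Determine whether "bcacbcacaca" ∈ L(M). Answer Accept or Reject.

Reject

(p, bcacbcacaca, Z)
  read b, top Z: go to p, push BBZ → (p, cacbcacaca, BBZ)
  read c, top B: go to r, push ε → (r, acbcacaca, BZ)
  read a, top B: go to q, push CB → (q, cbcacaca, CBZ)
  ε-move, top C: go to q, push ε → (q, cbcacaca, BZ)
  read c, top B: go to r, push ε → (r, bcacaca, Z)
  ε-move, top Z: go to r, push BZ → (r, bcacaca, BZ)
No transition applies at (r, bcacaca, BZ); input not fully consumed.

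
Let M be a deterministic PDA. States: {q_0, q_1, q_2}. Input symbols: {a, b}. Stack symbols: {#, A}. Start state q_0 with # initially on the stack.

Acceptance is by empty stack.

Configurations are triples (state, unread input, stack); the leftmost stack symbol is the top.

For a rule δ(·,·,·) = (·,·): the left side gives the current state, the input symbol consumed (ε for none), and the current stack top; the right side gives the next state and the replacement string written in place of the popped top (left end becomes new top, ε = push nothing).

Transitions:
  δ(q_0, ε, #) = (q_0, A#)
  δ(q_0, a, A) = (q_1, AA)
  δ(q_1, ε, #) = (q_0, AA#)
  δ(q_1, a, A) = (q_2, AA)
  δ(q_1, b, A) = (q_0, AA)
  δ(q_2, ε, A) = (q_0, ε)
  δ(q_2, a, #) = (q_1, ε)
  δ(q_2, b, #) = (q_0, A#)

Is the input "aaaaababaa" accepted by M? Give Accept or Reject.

(q_0, aaaaababaa, #)
  ε-move, top #: go to q_0, push A# → (q_0, aaaaababaa, A#)
  read a, top A: go to q_1, push AA → (q_1, aaaababaa, AA#)
  read a, top A: go to q_2, push AA → (q_2, aaababaa, AAA#)
  ε-move, top A: go to q_0, push ε → (q_0, aaababaa, AA#)
  read a, top A: go to q_1, push AA → (q_1, aababaa, AAA#)
  read a, top A: go to q_2, push AA → (q_2, ababaa, AAAA#)
  ε-move, top A: go to q_0, push ε → (q_0, ababaa, AAA#)
  read a, top A: go to q_1, push AA → (q_1, babaa, AAAA#)
  read b, top A: go to q_0, push AA → (q_0, abaa, AAAAA#)
  read a, top A: go to q_1, push AA → (q_1, baa, AAAAAA#)
  read b, top A: go to q_0, push AA → (q_0, aa, AAAAAAA#)
  read a, top A: go to q_1, push AA → (q_1, a, AAAAAAAA#)
  read a, top A: go to q_2, push AA → (q_2, ε, AAAAAAAAA#)
  ε-move, top A: go to q_0, push ε → (q_0, ε, AAAAAAAA#)
All input consumed; stack is AAAAAAAA#, not empty, and no further ε-move applies.

Reject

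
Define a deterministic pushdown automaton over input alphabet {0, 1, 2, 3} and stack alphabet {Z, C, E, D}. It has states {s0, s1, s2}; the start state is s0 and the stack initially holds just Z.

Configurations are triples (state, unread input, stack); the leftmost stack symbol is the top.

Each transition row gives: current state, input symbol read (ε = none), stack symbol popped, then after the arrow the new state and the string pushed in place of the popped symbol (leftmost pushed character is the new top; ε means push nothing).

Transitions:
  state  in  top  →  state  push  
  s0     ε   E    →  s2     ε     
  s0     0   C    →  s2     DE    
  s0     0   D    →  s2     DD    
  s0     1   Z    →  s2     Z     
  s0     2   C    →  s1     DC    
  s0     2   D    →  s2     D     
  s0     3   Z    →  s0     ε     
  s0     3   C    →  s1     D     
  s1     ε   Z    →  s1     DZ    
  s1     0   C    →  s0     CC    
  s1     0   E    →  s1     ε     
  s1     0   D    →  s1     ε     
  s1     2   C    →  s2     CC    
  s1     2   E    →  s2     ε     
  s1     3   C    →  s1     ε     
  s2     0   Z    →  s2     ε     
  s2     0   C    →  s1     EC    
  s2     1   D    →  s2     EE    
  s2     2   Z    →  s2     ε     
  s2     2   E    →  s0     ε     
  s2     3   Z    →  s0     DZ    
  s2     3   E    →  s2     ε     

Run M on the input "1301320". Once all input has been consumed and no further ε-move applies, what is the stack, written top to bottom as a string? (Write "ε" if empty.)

DDZ

(s0, 1301320, Z)
  read 1, top Z: go to s2, push Z → (s2, 301320, Z)
  read 3, top Z: go to s0, push DZ → (s0, 01320, DZ)
  read 0, top D: go to s2, push DD → (s2, 1320, DDZ)
  read 1, top D: go to s2, push EE → (s2, 320, EEDZ)
  read 3, top E: go to s2, push ε → (s2, 20, EDZ)
  read 2, top E: go to s0, push ε → (s0, 0, DZ)
  read 0, top D: go to s2, push DD → (s2, ε, DDZ)
All input consumed in state s2 with stack DDZ.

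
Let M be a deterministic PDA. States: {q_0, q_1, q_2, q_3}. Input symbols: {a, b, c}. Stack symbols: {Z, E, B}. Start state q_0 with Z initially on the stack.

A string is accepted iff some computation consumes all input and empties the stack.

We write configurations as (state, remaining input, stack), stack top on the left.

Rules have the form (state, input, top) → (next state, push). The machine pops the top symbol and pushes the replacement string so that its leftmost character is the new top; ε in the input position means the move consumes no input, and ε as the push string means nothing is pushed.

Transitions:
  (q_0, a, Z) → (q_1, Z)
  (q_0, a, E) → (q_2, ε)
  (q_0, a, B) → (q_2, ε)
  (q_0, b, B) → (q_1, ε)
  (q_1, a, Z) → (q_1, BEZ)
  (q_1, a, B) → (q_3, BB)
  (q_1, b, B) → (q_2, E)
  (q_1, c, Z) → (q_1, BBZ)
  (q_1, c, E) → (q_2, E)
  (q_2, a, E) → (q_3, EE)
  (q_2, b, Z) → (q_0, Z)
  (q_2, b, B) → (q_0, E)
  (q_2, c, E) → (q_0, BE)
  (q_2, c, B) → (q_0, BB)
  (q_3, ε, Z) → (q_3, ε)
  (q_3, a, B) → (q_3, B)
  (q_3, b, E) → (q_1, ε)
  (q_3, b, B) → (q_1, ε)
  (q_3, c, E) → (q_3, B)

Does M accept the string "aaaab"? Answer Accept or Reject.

Reject

(q_0, aaaab, Z)
  read a, top Z: go to q_1, push Z → (q_1, aaab, Z)
  read a, top Z: go to q_1, push BEZ → (q_1, aab, BEZ)
  read a, top B: go to q_3, push BB → (q_3, ab, BBEZ)
  read a, top B: go to q_3, push B → (q_3, b, BBEZ)
  read b, top B: go to q_1, push ε → (q_1, ε, BEZ)
All input consumed; stack is BEZ, not empty, and no further ε-move applies.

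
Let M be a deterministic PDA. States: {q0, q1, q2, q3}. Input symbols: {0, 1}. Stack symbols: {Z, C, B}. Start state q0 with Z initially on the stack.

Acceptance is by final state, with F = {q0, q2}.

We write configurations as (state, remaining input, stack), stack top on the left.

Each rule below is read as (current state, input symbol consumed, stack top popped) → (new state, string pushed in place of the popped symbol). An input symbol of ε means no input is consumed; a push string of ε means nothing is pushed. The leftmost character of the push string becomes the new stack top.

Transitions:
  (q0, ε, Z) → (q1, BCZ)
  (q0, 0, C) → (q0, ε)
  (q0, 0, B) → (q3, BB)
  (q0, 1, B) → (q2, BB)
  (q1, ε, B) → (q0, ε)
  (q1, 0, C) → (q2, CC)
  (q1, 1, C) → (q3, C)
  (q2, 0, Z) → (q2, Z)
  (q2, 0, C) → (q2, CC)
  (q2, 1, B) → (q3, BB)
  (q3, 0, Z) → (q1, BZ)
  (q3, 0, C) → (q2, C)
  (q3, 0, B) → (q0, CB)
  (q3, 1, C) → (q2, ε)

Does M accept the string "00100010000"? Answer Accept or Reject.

Reject

(q0, 00100010000, Z)
  ε-move, top Z: go to q1, push BCZ → (q1, 00100010000, BCZ)
  ε-move, top B: go to q0, push ε → (q0, 00100010000, CZ)
  read 0, top C: go to q0, push ε → (q0, 0100010000, Z)
  ε-move, top Z: go to q1, push BCZ → (q1, 0100010000, BCZ)
  ε-move, top B: go to q0, push ε → (q0, 0100010000, CZ)
  read 0, top C: go to q0, push ε → (q0, 100010000, Z)
  ε-move, top Z: go to q1, push BCZ → (q1, 100010000, BCZ)
  ε-move, top B: go to q0, push ε → (q0, 100010000, CZ)
No transition applies at (q0, 100010000, CZ); input not fully consumed.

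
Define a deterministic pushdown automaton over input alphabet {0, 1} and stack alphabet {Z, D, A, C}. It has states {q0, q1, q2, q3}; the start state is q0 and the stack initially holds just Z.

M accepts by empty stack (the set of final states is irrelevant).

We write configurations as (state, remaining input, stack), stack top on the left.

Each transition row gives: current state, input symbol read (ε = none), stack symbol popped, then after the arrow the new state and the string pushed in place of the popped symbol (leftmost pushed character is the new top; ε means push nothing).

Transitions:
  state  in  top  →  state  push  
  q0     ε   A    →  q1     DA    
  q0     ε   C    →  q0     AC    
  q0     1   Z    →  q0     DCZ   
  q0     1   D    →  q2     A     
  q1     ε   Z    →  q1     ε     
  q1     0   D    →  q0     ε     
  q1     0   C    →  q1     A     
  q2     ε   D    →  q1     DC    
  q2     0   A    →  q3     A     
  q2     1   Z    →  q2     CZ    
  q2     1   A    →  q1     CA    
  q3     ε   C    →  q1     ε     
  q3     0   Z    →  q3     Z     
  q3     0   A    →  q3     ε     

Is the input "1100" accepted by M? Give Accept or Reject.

(q0, 1100, Z)
  read 1, top Z: go to q0, push DCZ → (q0, 100, DCZ)
  read 1, top D: go to q2, push A → (q2, 00, ACZ)
  read 0, top A: go to q3, push A → (q3, 0, ACZ)
  read 0, top A: go to q3, push ε → (q3, ε, CZ)
  ε-move, top C: go to q1, push ε → (q1, ε, Z)
  ε-move, top Z: go to q1, push ε → (q1, ε, ε)
All input consumed and the stack is empty.

Accept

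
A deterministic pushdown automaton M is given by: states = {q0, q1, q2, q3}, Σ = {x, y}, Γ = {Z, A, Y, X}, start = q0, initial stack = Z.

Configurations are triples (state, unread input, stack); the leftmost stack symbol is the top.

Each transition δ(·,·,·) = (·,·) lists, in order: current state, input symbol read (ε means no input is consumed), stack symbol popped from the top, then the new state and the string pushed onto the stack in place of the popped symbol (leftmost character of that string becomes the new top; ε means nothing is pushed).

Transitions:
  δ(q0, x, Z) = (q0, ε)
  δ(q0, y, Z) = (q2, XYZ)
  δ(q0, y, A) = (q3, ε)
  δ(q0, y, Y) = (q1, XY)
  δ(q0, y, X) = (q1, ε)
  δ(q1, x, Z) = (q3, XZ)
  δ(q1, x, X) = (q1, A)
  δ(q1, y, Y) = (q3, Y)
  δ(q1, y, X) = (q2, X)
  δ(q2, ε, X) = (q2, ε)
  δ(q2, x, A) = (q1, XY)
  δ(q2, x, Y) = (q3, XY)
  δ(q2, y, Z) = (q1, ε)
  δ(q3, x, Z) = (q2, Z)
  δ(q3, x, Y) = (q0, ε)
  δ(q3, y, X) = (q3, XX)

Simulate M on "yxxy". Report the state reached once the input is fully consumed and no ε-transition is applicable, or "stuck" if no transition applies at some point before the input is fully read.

stuck

(q0, yxxy, Z)
  read y, top Z: go to q2, push XYZ → (q2, xxy, XYZ)
  ε-move, top X: go to q2, push ε → (q2, xxy, YZ)
  read x, top Y: go to q3, push XY → (q3, xy, XYZ)
No transition for (q3, x, top X); M blocks with input xy remaining.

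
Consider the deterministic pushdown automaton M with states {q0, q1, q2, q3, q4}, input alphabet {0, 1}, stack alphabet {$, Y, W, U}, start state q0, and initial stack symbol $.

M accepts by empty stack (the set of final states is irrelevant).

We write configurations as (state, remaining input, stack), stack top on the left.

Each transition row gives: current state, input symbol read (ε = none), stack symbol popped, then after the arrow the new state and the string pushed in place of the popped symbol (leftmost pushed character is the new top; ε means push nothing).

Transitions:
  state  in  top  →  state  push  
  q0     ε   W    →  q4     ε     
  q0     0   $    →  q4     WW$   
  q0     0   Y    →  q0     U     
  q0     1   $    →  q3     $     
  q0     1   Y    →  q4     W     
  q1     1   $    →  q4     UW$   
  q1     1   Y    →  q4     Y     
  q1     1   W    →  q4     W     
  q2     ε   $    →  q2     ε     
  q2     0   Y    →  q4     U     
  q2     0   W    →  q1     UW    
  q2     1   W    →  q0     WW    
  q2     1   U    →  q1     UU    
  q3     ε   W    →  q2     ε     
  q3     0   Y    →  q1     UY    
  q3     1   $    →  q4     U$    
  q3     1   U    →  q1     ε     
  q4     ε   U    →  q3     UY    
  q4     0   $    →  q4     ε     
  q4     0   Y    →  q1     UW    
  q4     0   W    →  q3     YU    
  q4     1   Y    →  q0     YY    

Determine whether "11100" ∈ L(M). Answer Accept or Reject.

Reject

(q0, 11100, $)
  read 1, top $: go to q3, push $ → (q3, 1100, $)
  read 1, top $: go to q4, push U$ → (q4, 100, U$)
  ε-move, top U: go to q3, push UY → (q3, 100, UY$)
  read 1, top U: go to q1, push ε → (q1, 00, Y$)
No transition applies at (q1, 00, Y$); input not fully consumed.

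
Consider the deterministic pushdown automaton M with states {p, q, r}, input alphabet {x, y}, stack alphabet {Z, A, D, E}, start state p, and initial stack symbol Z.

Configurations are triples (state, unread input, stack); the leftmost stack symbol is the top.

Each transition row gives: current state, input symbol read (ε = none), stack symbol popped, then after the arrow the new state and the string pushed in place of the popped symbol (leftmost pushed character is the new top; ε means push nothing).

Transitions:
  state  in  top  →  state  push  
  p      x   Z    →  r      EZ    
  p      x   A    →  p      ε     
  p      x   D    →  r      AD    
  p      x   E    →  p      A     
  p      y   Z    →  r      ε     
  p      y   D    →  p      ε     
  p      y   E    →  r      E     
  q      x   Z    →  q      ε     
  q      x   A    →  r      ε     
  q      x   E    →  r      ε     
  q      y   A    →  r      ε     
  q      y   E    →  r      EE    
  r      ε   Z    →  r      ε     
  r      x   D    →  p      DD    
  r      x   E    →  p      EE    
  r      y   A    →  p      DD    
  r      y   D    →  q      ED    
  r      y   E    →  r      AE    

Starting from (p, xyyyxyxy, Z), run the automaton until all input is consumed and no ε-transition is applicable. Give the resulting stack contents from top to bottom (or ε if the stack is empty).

(p, xyyyxyxy, Z) ⊢ (r, yyyxyxy, EZ) ⊢ (r, yyxyxy, AEZ) ⊢ (p, yxyxy, DDEZ) ⊢ (p, xyxy, DEZ) ⊢ (r, yxy, ADEZ) ⊢ (p, xy, DDDEZ) ⊢ (r, y, ADDDEZ) ⊢ (p, ε, DDDDDEZ)
All input consumed in state p with stack DDDDDEZ.

DDDDDEZ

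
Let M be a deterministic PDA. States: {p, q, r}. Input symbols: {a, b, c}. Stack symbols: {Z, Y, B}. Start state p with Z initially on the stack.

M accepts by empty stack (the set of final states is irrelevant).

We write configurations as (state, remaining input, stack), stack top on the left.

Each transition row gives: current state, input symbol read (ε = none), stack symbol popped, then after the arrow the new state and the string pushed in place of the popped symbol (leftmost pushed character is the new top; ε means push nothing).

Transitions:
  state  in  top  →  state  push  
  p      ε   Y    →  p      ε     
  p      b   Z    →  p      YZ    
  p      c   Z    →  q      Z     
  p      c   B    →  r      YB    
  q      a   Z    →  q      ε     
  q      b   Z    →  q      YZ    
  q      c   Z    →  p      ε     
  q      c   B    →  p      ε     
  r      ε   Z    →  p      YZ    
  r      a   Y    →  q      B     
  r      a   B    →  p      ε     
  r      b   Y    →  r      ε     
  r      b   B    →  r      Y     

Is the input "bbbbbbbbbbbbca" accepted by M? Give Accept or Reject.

Accept

(p, bbbbbbbbbbbbca, Z)
  read b, top Z: go to p, push YZ → (p, bbbbbbbbbbbca, YZ)
  ε-move, top Y: go to p, push ε → (p, bbbbbbbbbbbca, Z)
  read b, top Z: go to p, push YZ → (p, bbbbbbbbbbca, YZ)
  ε-move, top Y: go to p, push ε → (p, bbbbbbbbbbca, Z)
  read b, top Z: go to p, push YZ → (p, bbbbbbbbbca, YZ)
  ε-move, top Y: go to p, push ε → (p, bbbbbbbbbca, Z)
  read b, top Z: go to p, push YZ → (p, bbbbbbbbca, YZ)
  ε-move, top Y: go to p, push ε → (p, bbbbbbbbca, Z)
  read b, top Z: go to p, push YZ → (p, bbbbbbbca, YZ)
  ε-move, top Y: go to p, push ε → (p, bbbbbbbca, Z)
  read b, top Z: go to p, push YZ → (p, bbbbbbca, YZ)
  ε-move, top Y: go to p, push ε → (p, bbbbbbca, Z)
  read b, top Z: go to p, push YZ → (p, bbbbbca, YZ)
  ε-move, top Y: go to p, push ε → (p, bbbbbca, Z)
  read b, top Z: go to p, push YZ → (p, bbbbca, YZ)
  ε-move, top Y: go to p, push ε → (p, bbbbca, Z)
  read b, top Z: go to p, push YZ → (p, bbbca, YZ)
  ε-move, top Y: go to p, push ε → (p, bbbca, Z)
  read b, top Z: go to p, push YZ → (p, bbca, YZ)
  ε-move, top Y: go to p, push ε → (p, bbca, Z)
  read b, top Z: go to p, push YZ → (p, bca, YZ)
  ε-move, top Y: go to p, push ε → (p, bca, Z)
  read b, top Z: go to p, push YZ → (p, ca, YZ)
  ε-move, top Y: go to p, push ε → (p, ca, Z)
  read c, top Z: go to q, push Z → (q, a, Z)
  read a, top Z: go to q, push ε → (q, ε, ε)
All input consumed and the stack is empty.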